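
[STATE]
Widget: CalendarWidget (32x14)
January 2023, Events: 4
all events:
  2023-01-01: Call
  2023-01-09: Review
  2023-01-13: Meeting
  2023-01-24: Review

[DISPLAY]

          January 2023          
Mo Tu We Th Fr Sa Su            
                   1*           
 2  3  4  5  6  7  8            
 9* 10 11 12 13* 14 15          
16 17 18 19 20 21 22            
23 24* 25 26 27 28 29           
30 31                           
                                
                                
                                
                                
                                
                                


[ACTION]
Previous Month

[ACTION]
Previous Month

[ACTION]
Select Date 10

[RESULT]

         November 2022          
Mo Tu We Th Fr Sa Su            
    1  2  3  4  5  6            
 7  8  9 [10] 11 12 13          
14 15 16 17 18 19 20            
21 22 23 24 25 26 27            
28 29 30                        
                                
                                
                                
                                
                                
                                
                                


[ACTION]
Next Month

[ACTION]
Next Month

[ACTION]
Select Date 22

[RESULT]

          January 2023          
Mo Tu We Th Fr Sa Su            
                   1*           
 2  3  4  5  6  7  8            
 9* 10 11 12 13* 14 15          
16 17 18 19 20 21 [22]          
23 24* 25 26 27 28 29           
30 31                           
                                
                                
                                
                                
                                
                                


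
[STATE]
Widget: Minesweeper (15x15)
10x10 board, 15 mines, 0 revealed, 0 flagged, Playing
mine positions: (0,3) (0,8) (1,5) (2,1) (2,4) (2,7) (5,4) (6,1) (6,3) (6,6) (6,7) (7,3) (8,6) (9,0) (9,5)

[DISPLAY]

■■■■■■■■■■     
■■■■■■■■■■     
■■■■■■■■■■     
■■■■■■■■■■     
■■■■■■■■■■     
■■■■■■■■■■     
■■■■■■■■■■     
■■■■■■■■■■     
■■■■■■■■■■     
■■■■■■■■■■     
               
               
               
               
               


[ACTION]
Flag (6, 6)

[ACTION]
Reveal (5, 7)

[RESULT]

■■■■■■■■■■     
■■■■■■■■■■     
■■■■■■■■■■     
■■■■■■■■■■     
■■■■■■■■■■     
■■■■■■■2■■     
■■■■■■⚑■■■     
■■■■■■■■■■     
■■■■■■■■■■     
■■■■■■■■■■     
               
               
               
               
               


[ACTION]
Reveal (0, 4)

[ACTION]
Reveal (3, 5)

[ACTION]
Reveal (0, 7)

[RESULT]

■■■■2■■1■■     
■■■■■■■■■■     
■■■■■■■■■■     
■■■■■1■■■■     
■■■■■■■■■■     
■■■■■■■2■■     
■■■■■■⚑■■■     
■■■■■■■■■■     
■■■■■■■■■■     
■■■■■■■■■■     
               
               
               
               
               


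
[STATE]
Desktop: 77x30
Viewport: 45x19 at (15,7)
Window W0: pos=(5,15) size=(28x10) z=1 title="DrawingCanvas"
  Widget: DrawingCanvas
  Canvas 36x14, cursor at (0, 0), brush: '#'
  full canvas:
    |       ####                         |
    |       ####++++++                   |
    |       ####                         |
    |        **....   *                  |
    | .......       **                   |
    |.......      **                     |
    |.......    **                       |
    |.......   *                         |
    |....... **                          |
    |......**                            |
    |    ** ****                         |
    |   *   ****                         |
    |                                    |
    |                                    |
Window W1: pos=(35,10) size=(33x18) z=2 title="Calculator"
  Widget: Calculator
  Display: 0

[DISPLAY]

                                             
                                             
                                             
                    ┏━━━━━━━━━━━━━━━━━━━━━━━━
                    ┃ Calculator             
                    ┠────────────────────────
                    ┃                        
                    ┃┌───┬───┬───┬───┐       
━━━━━━━━━━━━━━━━━┓  ┃│ 7 │ 8 │ 9 │ ÷ │       
anvas            ┃  ┃├───┼───┼───┼───┤       
─────────────────┨  ┃│ 4 │ 5 │ 6 │ × │       
##               ┃  ┃├───┼───┼───┼───┤       
##++++++         ┃  ┃│ 1 │ 2 │ 3 │ - │       
##               ┃  ┃├───┼───┼───┼───┤       
*....   *        ┃  ┃│ 0 │ . │ = │ + │       
      **         ┃  ┃├───┼───┼───┼───┤       
    **           ┃  ┃│ C │ MC│ MR│ M+│       
━━━━━━━━━━━━━━━━━┛  ┃└───┴───┴───┴───┘       
                    ┃                        


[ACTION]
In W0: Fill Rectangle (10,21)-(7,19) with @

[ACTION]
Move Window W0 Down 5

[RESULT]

                                             
                                             
                                             
                    ┏━━━━━━━━━━━━━━━━━━━━━━━━
                    ┃ Calculator             
                    ┠────────────────────────
                    ┃                        
                    ┃┌───┬───┬───┬───┐       
                    ┃│ 7 │ 8 │ 9 │ ÷ │       
                    ┃├───┼───┼───┼───┤       
                    ┃│ 4 │ 5 │ 6 │ × │       
                    ┃├───┼───┼───┼───┤       
                    ┃│ 1 │ 2 │ 3 │ - │       
━━━━━━━━━━━━━━━━━┓  ┃├───┼───┼───┼───┤       
anvas            ┃  ┃│ 0 │ . │ = │ + │       
─────────────────┨  ┃├───┼───┼───┼───┤       
##               ┃  ┃│ C │ MC│ MR│ M+│       
##++++++         ┃  ┃└───┴───┴───┴───┘       
##               ┃  ┃                        


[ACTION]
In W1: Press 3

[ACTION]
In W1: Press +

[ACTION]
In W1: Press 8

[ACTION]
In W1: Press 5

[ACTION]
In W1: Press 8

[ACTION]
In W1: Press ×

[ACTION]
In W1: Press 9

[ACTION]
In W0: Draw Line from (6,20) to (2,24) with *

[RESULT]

                                             
                                             
                                             
                    ┏━━━━━━━━━━━━━━━━━━━━━━━━
                    ┃ Calculator             
                    ┠────────────────────────
                    ┃                        
                    ┃┌───┬───┬───┬───┐       
                    ┃│ 7 │ 8 │ 9 │ ÷ │       
                    ┃├───┼───┼───┼───┤       
                    ┃│ 4 │ 5 │ 6 │ × │       
                    ┃├───┼───┼───┼───┤       
                    ┃│ 1 │ 2 │ 3 │ - │       
━━━━━━━━━━━━━━━━━┓  ┃├───┼───┼───┼───┤       
anvas            ┃  ┃│ 0 │ . │ = │ + │       
─────────────────┨  ┃├───┼───┼───┼───┤       
##               ┃  ┃│ C │ MC│ MR│ M+│       
##++++++         ┃  ┃└───┴───┴───┴───┘       
##             * ┃  ┃                        


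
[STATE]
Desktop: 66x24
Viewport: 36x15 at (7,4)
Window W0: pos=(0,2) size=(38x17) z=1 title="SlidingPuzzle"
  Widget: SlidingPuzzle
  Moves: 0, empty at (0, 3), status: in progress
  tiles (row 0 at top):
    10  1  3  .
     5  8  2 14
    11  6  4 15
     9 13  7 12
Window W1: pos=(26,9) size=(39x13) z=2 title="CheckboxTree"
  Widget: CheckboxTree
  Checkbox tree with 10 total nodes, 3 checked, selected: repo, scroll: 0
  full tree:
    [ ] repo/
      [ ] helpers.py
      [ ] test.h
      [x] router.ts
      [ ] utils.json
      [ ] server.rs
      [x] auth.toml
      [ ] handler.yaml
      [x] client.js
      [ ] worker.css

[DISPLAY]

──────────────────────────────┨     
────┬────┬────┐               ┃     
  1 │  3 │    │               ┃     
────┼────┼────┤               ┃     
  8 │  2 │ 14 │               ┃     
────┼────┼────┤    ┏━━━━━━━━━━━━━━━━
  6 │  4 │ 15 │    ┃ CheckboxTree   
────┼────┼────┤    ┠────────────────
 13 │  7 │ 12 │    ┃>[-] repo/      
────┴────┴────┘    ┃   [ ] helpers.p
 0                 ┃   [ ] test.h   
                   ┃   [x] router.ts
                   ┃   [ ] utils.jso
                   ┃   [ ] server.rs
━━━━━━━━━━━━━━━━━━━┃   [x] auth.toml


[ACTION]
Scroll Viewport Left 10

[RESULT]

┠───────────────────────────────────
┃┌────┬────┬────┬────┐              
┃│ 10 │  1 │  3 │    │              
┃├────┼────┼────┼────┤              
┃│  5 │  8 │  2 │ 14 │              
┃├────┼────┼────┼────┤    ┏━━━━━━━━━
┃│ 11 │  6 │  4 │ 15 │    ┃ Checkbox
┃├────┼────┼────┼────┤    ┠─────────
┃│  9 │ 13 │  7 │ 12 │    ┃>[-] repo
┃└────┴────┴────┴────┘    ┃   [ ] he
┃Moves: 0                 ┃   [ ] te
┃                         ┃   [x] ro
┃                         ┃   [ ] ut
┃                         ┃   [ ] se
┗━━━━━━━━━━━━━━━━━━━━━━━━━┃   [x] au


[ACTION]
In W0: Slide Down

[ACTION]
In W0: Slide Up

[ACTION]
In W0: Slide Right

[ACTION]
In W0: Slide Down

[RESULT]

┠───────────────────────────────────
┃┌────┬────┬────┬────┐              
┃│ 10 │  1 │    │ 14 │              
┃├────┼────┼────┼────┤              
┃│  5 │  8 │  3 │  2 │              
┃├────┼────┼────┼────┤    ┏━━━━━━━━━
┃│ 11 │  6 │  4 │ 15 │    ┃ Checkbox
┃├────┼────┼────┼────┤    ┠─────────
┃│  9 │ 13 │  7 │ 12 │    ┃>[-] repo
┃└────┴────┴────┴────┘    ┃   [ ] he
┃Moves: 3                 ┃   [ ] te
┃                         ┃   [x] ro
┃                         ┃   [ ] ut
┃                         ┃   [ ] se
┗━━━━━━━━━━━━━━━━━━━━━━━━━┃   [x] au


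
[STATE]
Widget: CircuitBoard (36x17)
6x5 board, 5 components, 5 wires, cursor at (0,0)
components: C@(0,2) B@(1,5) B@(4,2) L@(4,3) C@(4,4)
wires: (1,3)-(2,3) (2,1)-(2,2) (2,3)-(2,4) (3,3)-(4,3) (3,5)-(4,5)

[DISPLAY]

   0 1 2 3 4 5                      
0  [.]      C                       
                                    
1               ·       B           
                │                   
2       · ─ ·   · ─ ·               
                                    
3               ·       ·           
                │       │           
4           B   L   C   ·           
Cursor: (0,0)                       
                                    
                                    
                                    
                                    
                                    
                                    


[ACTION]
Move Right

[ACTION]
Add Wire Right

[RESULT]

   0 1 2 3 4 5                      
0      [.]─ C                       
                                    
1               ·       B           
                │                   
2       · ─ ·   · ─ ·               
                                    
3               ·       ·           
                │       │           
4           B   L   C   ·           
Cursor: (0,1)                       
                                    
                                    
                                    
                                    
                                    
                                    


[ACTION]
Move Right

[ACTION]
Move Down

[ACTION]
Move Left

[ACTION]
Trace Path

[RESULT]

   0 1 2 3 4 5                      
0       · ─ C                       
                                    
1      [.]      ·       B           
                │                   
2       · ─ ·   · ─ ·               
                                    
3               ·       ·           
                │       │           
4           B   L   C   ·           
Cursor: (1,1)  Trace: No connections
                                    
                                    
                                    
                                    
                                    
                                    


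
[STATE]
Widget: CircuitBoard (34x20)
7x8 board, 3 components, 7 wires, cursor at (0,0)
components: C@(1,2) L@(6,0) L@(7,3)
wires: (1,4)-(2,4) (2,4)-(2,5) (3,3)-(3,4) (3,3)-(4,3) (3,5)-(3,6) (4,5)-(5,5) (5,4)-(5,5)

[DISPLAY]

   0 1 2 3 4 5 6                  
0  [.]                            
                                  
1           C       ·             
                    │             
2                   · ─ ·         
                                  
3               · ─ ·   · ─ ·     
                │                 
4               ·       ·         
                        │         
5                   · ─ ·         
                                  
6   L                             
                                  
7               L                 
Cursor: (0,0)                     
                                  
                                  
                                  


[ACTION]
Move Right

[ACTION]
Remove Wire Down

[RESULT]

   0 1 2 3 4 5 6                  
0      [.]                        
                                  
1           C       ·             
                    │             
2                   · ─ ·         
                                  
3               · ─ ·   · ─ ·     
                │                 
4               ·       ·         
                        │         
5                   · ─ ·         
                                  
6   L                             
                                  
7               L                 
Cursor: (0,1)                     
                                  
                                  
                                  


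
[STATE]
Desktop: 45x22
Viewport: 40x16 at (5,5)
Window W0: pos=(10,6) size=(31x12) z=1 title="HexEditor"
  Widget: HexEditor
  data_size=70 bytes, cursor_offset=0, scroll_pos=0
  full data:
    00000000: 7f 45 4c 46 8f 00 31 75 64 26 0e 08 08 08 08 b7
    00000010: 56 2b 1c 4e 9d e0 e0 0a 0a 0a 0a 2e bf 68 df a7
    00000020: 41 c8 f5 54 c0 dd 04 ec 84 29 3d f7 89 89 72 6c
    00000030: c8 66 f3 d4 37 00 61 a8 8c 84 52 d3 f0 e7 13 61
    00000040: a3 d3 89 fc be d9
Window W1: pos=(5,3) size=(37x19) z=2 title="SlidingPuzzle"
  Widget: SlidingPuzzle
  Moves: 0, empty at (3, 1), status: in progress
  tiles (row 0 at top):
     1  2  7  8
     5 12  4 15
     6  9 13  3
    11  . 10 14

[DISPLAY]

┠───────────────────────────────────┨   
┃┌────┬────┬────┬────┐              ┃   
┃│  1 │  2 │  7 │  8 │              ┃   
┃├────┼────┼────┼────┤              ┃   
┃│  5 │ 12 │  4 │ 15 │              ┃   
┃├────┼────┼────┼────┤              ┃   
┃│  6 │  9 │ 13 │  3 │              ┃   
┃├────┼────┼────┼────┤              ┃   
┃│ 11 │    │ 10 │ 14 │              ┃   
┃└────┴────┴────┴────┘              ┃   
┃Moves: 0                           ┃   
┃                                   ┃   
┃                                   ┃   
┃                                   ┃   
┃                                   ┃   
┃                                   ┃   


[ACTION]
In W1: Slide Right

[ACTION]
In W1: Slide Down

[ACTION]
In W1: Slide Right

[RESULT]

┠───────────────────────────────────┨   
┃┌────┬────┬────┬────┐              ┃   
┃│  1 │  2 │  7 │  8 │              ┃   
┃├────┼────┼────┼────┤              ┃   
┃│  5 │ 12 │  4 │ 15 │              ┃   
┃├────┼────┼────┼────┤              ┃   
┃│    │  9 │ 13 │  3 │              ┃   
┃├────┼────┼────┼────┤              ┃   
┃│  6 │ 11 │ 10 │ 14 │              ┃   
┃└────┴────┴────┴────┘              ┃   
┃Moves: 2                           ┃   
┃                                   ┃   
┃                                   ┃   
┃                                   ┃   
┃                                   ┃   
┃                                   ┃   


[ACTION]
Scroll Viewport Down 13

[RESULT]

┃┌────┬────┬────┬────┐              ┃   
┃│  1 │  2 │  7 │  8 │              ┃   
┃├────┼────┼────┼────┤              ┃   
┃│  5 │ 12 │  4 │ 15 │              ┃   
┃├────┼────┼────┼────┤              ┃   
┃│    │  9 │ 13 │  3 │              ┃   
┃├────┼────┼────┼────┤              ┃   
┃│  6 │ 11 │ 10 │ 14 │              ┃   
┃└────┴────┴────┴────┘              ┃   
┃Moves: 2                           ┃   
┃                                   ┃   
┃                                   ┃   
┃                                   ┃   
┃                                   ┃   
┃                                   ┃   
┗━━━━━━━━━━━━━━━━━━━━━━━━━━━━━━━━━━━┛   


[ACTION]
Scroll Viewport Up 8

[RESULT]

                                        
                                        
                                        
┏━━━━━━━━━━━━━━━━━━━━━━━━━━━━━━━━━━━┓   
┃ SlidingPuzzle                     ┃   
┠───────────────────────────────────┨   
┃┌────┬────┬────┬────┐              ┃   
┃│  1 │  2 │  7 │  8 │              ┃   
┃├────┼────┼────┼────┤              ┃   
┃│  5 │ 12 │  4 │ 15 │              ┃   
┃├────┼────┼────┼────┤              ┃   
┃│    │  9 │ 13 │  3 │              ┃   
┃├────┼────┼────┼────┤              ┃   
┃│  6 │ 11 │ 10 │ 14 │              ┃   
┃└────┴────┴────┴────┘              ┃   
┃Moves: 2                           ┃   


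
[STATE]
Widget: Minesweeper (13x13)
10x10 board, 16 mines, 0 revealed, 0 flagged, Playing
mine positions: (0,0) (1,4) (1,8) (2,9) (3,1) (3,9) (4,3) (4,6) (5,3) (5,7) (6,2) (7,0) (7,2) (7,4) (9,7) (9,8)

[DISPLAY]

■■■■■■■■■■   
■■■■■■■■■■   
■■■■■■■■■■   
■■■■■■■■■■   
■■■■■■■■■■   
■■■■■■■■■■   
■■■■■■■■■■   
■■■■■■■■■■   
■■■■■■■■■■   
■■■■■■■■■■   
             
             
             


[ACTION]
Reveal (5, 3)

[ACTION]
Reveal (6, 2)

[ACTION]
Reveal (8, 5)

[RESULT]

✹■■■■■■■■■   
■■■■✹■■■✹■   
■■■■■■■■■✹   
■✹■■■■■■■✹   
■■■✹■■✹■■■   
■■■✹■■■✹■■   
■■✹■■■■■■■   
✹■✹■✹■■■■■   
■■■■■■■■■■   
■■■■■■■✹✹■   
             
             
             


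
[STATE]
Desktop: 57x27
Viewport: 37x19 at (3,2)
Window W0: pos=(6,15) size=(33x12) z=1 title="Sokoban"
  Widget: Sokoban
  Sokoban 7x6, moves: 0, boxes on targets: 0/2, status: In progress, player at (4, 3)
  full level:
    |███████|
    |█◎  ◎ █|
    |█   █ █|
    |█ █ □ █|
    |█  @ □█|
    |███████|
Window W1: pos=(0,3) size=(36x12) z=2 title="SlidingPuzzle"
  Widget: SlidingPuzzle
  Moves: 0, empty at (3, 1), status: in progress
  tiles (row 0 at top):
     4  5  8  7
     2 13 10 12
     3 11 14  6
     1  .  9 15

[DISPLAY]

                                     
━━━━━━━━━━━━━━━━━━━━━━━━━━━━━━━━┓    
lidingPuzzle                    ┃    
────────────────────────────────┨    
───┬────┬────┬────┐             ┃    
 4 │  5 │  8 │  7 │             ┃    
───┼────┼────┼────┤             ┃    
 2 │ 13 │ 10 │ 12 │             ┃    
───┼────┼────┼────┤             ┃    
 3 │ 11 │ 14 │  6 │             ┃    
───┼────┼────┼────┤             ┃    
 1 │    │  9 │ 15 │             ┃    
━━━━━━━━━━━━━━━━━━━━━━━━━━━━━━━━┛    
   ┏━━━━━━━━━━━━━━━━━━━━━━━━━━━━━━━┓ 
   ┃ Sokoban                       ┃ 
   ┠───────────────────────────────┨ 
   ┃███████                        ┃ 
   ┃█◎  ◎ █                        ┃ 
   ┃█   █ █                        ┃ 


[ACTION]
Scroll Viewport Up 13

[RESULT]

                                     
                                     
                                     
━━━━━━━━━━━━━━━━━━━━━━━━━━━━━━━━┓    
lidingPuzzle                    ┃    
────────────────────────────────┨    
───┬────┬────┬────┐             ┃    
 4 │  5 │  8 │  7 │             ┃    
───┼────┼────┼────┤             ┃    
 2 │ 13 │ 10 │ 12 │             ┃    
───┼────┼────┼────┤             ┃    
 3 │ 11 │ 14 │  6 │             ┃    
───┼────┼────┼────┤             ┃    
 1 │    │  9 │ 15 │             ┃    
━━━━━━━━━━━━━━━━━━━━━━━━━━━━━━━━┛    
   ┏━━━━━━━━━━━━━━━━━━━━━━━━━━━━━━━┓ 
   ┃ Sokoban                       ┃ 
   ┠───────────────────────────────┨ 
   ┃███████                        ┃ 


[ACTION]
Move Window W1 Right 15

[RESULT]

                                     
                                     
                                     
            ┏━━━━━━━━━━━━━━━━━━━━━━━━
            ┃ SlidingPuzzle          
            ┠────────────────────────
            ┃┌────┬────┬────┬────┐   
            ┃│  4 │  5 │  8 │  7 │   
            ┃├────┼────┼────┼────┤   
            ┃│  2 │ 13 │ 10 │ 12 │   
            ┃├────┼────┼────┼────┤   
            ┃│  3 │ 11 │ 14 │  6 │   
            ┃├────┼────┼────┼────┤   
            ┃│  1 │    │  9 │ 15 │   
            ┗━━━━━━━━━━━━━━━━━━━━━━━━
   ┏━━━━━━━━━━━━━━━━━━━━━━━━━━━━━━━┓ 
   ┃ Sokoban                       ┃ 
   ┠───────────────────────────────┨ 
   ┃███████                        ┃ 


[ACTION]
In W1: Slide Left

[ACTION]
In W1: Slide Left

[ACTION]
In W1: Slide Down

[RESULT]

                                     
                                     
                                     
            ┏━━━━━━━━━━━━━━━━━━━━━━━━
            ┃ SlidingPuzzle          
            ┠────────────────────────
            ┃┌────┬────┬────┬────┐   
            ┃│  4 │  5 │  8 │  7 │   
            ┃├────┼────┼────┼────┤   
            ┃│  2 │ 13 │ 10 │ 12 │   
            ┃├────┼────┼────┼────┤   
            ┃│  3 │ 11 │ 14 │    │   
            ┃├────┼────┼────┼────┤   
            ┃│  1 │  9 │ 15 │  6 │   
            ┗━━━━━━━━━━━━━━━━━━━━━━━━
   ┏━━━━━━━━━━━━━━━━━━━━━━━━━━━━━━━┓ 
   ┃ Sokoban                       ┃ 
   ┠───────────────────────────────┨ 
   ┃███████                        ┃ 


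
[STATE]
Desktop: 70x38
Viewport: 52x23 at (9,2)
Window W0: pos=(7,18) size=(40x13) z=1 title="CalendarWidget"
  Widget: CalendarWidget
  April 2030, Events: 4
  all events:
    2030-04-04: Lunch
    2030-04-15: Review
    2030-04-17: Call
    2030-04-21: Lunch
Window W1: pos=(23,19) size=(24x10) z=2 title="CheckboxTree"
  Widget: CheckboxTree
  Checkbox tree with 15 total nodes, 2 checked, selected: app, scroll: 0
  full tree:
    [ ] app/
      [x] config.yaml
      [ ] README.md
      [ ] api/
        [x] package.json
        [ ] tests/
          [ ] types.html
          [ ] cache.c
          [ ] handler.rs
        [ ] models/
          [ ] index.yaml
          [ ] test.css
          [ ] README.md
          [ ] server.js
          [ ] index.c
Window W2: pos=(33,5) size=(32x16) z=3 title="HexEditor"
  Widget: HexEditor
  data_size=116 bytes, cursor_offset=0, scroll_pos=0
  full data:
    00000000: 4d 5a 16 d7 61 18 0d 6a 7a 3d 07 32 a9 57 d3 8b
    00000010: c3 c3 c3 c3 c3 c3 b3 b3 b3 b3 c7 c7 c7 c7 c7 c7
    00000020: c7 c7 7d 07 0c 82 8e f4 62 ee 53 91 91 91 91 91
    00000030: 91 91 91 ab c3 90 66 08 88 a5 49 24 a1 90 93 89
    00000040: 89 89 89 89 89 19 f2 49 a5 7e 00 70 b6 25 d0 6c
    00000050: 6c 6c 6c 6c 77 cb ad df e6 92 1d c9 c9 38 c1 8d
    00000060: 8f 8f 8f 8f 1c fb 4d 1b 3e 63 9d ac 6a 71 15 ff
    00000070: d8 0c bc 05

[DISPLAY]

                                                    
                                                    
                                                    
                        ┏━━━━━━━━━━━━━━━━━━━━━━━━━━━
                        ┃ HexEditor                 
                        ┠───────────────────────────
                        ┃00000000  4D 5a 16 d7 61 18
                        ┃00000010  c3 c3 c3 c3 c3 c3
                        ┃00000020  c7 c7 7d 07 0c 82
                        ┃00000030  91 91 91 ab c3 90
                        ┃00000040  89 89 89 89 89 19
                        ┃00000050  6c 6c 6c 6c 77 cb
                        ┃00000060  8f 8f 8f 8f 1c fb
                        ┃00000070  d8 0c bc 05      
                        ┃                           
                        ┃                           
━━━━━━━━━━━━━━━━━━━━━━━━┃                           
CalendarWidget┏━━━━━━━━━┃                           
──────────────┃ Checkbox┗━━━━━━━━━━━━━━━━━━━━━━━━━━━
             A┠──────────────────────┨              
o Tu We Th Fr ┃>[-] app/             ┃              
1  2  3  4*  5┃   [x] config.yaml    ┃              
8  9 10 11 12 ┃   [ ] README.md      ┃              


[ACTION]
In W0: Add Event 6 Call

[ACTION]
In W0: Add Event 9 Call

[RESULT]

                                                    
                                                    
                                                    
                        ┏━━━━━━━━━━━━━━━━━━━━━━━━━━━
                        ┃ HexEditor                 
                        ┠───────────────────────────
                        ┃00000000  4D 5a 16 d7 61 18
                        ┃00000010  c3 c3 c3 c3 c3 c3
                        ┃00000020  c7 c7 7d 07 0c 82
                        ┃00000030  91 91 91 ab c3 90
                        ┃00000040  89 89 89 89 89 19
                        ┃00000050  6c 6c 6c 6c 77 cb
                        ┃00000060  8f 8f 8f 8f 1c fb
                        ┃00000070  d8 0c bc 05      
                        ┃                           
                        ┃                           
━━━━━━━━━━━━━━━━━━━━━━━━┃                           
CalendarWidget┏━━━━━━━━━┃                           
──────────────┃ Checkbox┗━━━━━━━━━━━━━━━━━━━━━━━━━━━
             A┠──────────────────────┨              
o Tu We Th Fr ┃>[-] app/             ┃              
1  2  3  4*  5┃   [x] config.yaml    ┃              
8  9* 10 11 12┃   [ ] README.md      ┃              


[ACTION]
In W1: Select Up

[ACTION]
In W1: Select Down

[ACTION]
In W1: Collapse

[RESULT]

                                                    
                                                    
                                                    
                        ┏━━━━━━━━━━━━━━━━━━━━━━━━━━━
                        ┃ HexEditor                 
                        ┠───────────────────────────
                        ┃00000000  4D 5a 16 d7 61 18
                        ┃00000010  c3 c3 c3 c3 c3 c3
                        ┃00000020  c7 c7 7d 07 0c 82
                        ┃00000030  91 91 91 ab c3 90
                        ┃00000040  89 89 89 89 89 19
                        ┃00000050  6c 6c 6c 6c 77 cb
                        ┃00000060  8f 8f 8f 8f 1c fb
                        ┃00000070  d8 0c bc 05      
                        ┃                           
                        ┃                           
━━━━━━━━━━━━━━━━━━━━━━━━┃                           
CalendarWidget┏━━━━━━━━━┃                           
──────────────┃ Checkbox┗━━━━━━━━━━━━━━━━━━━━━━━━━━━
             A┠──────────────────────┨              
o Tu We Th Fr ┃ [-] app/             ┃              
1  2  3  4*  5┃>  [x] config.yaml    ┃              
8  9* 10 11 12┃   [ ] README.md      ┃              


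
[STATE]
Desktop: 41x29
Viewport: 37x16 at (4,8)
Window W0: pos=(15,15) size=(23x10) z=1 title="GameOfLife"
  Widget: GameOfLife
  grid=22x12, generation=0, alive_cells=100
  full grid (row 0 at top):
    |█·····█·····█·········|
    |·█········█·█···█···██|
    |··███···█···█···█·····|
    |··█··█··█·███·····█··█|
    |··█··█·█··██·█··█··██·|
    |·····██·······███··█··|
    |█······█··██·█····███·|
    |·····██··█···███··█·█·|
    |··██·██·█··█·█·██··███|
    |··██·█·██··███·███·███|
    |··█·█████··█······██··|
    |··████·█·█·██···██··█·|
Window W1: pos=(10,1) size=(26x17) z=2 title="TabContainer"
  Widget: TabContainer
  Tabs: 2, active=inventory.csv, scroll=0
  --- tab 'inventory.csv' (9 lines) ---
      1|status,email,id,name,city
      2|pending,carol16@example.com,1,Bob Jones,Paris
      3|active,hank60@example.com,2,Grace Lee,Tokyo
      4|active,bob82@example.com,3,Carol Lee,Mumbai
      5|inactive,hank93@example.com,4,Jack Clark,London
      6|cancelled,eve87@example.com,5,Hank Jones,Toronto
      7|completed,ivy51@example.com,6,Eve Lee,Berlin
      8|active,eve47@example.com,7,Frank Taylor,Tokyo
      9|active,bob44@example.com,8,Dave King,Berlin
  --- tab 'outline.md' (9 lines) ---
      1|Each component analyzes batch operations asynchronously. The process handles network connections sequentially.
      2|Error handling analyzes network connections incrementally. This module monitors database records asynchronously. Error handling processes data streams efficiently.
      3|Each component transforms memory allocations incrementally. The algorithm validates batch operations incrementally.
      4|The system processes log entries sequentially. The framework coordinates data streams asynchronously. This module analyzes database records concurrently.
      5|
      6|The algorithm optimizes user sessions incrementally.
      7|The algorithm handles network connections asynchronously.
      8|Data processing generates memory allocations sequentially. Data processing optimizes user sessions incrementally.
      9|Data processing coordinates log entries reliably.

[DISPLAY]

      ┃active,hank60@example.co┃     
      ┃active,bob82@example.com┃     
      ┃inactive,hank93@example.┃     
      ┃cancelled,eve87@example.┃     
      ┃completed,ivy51@example.┃     
      ┃active,eve47@example.com┃     
      ┃active,bob44@example.com┃     
      ┃                        ┃━┓   
      ┃                        ┃ ┃   
      ┗━━━━━━━━━━━━━━━━━━━━━━━━┛─┨   
           ┃Gen: 0               ┃   
           ┃··█··█··█·███·····█··┃   
           ┃··█··█·█··██·█··█··██┃   
           ┃·····██·······███··█·┃   
           ┃█······█··██·█····███┃   
           ┃·····██··█···███··█·█┃   


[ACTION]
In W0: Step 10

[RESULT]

      ┃active,hank60@example.co┃     
      ┃active,bob82@example.com┃     
      ┃inactive,hank93@example.┃     
      ┃cancelled,eve87@example.┃     
      ┃completed,ivy51@example.┃     
      ┃active,eve47@example.com┃     
      ┃active,bob44@example.com┃     
      ┃                        ┃━┓   
      ┃                        ┃ ┃   
      ┗━━━━━━━━━━━━━━━━━━━━━━━━┛─┨   
           ┃Gen: 10              ┃   
           ┃···········██········┃   
           ┃···········█·█·······┃   
           ┃·····················┃   
           ┃···············██····┃   
           ┃···············███···┃   


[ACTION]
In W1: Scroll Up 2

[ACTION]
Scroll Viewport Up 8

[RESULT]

                                     
      ┏━━━━━━━━━━━━━━━━━━━━━━━━┓     
      ┃ TabContainer           ┃     
      ┠────────────────────────┨     
      ┃[inventory.csv]│ outline┃     
      ┃────────────────────────┃     
      ┃status,email,id,name,cit┃     
      ┃pending,carol16@example.┃     
      ┃active,hank60@example.co┃     
      ┃active,bob82@example.com┃     
      ┃inactive,hank93@example.┃     
      ┃cancelled,eve87@example.┃     
      ┃completed,ivy51@example.┃     
      ┃active,eve47@example.com┃     
      ┃active,bob44@example.com┃     
      ┃                        ┃━┓   


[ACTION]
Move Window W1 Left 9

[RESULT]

                                     
━━━━━━━━━━━━━━━━━━━━━━┓              
abContainer           ┃              
──────────────────────┨              
nventory.csv]│ outline┃              
──────────────────────┃              
atus,email,id,name,cit┃              
nding,carol16@example.┃              
tive,hank60@example.co┃              
tive,bob82@example.com┃              
active,hank93@example.┃              
ncelled,eve87@example.┃              
mpleted,ivy51@example.┃              
tive,eve47@example.com┃              
tive,bob44@example.com┃              
                      ┃━━━━━━━━━━┓   


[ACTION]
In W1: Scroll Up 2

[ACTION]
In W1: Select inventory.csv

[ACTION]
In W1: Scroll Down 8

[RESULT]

                                     
━━━━━━━━━━━━━━━━━━━━━━┓              
abContainer           ┃              
──────────────────────┨              
nventory.csv]│ outline┃              
──────────────────────┃              
tive,bob44@example.com┃              
                      ┃              
                      ┃              
                      ┃              
                      ┃              
                      ┃              
                      ┃              
                      ┃              
                      ┃              
                      ┃━━━━━━━━━━┓   
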